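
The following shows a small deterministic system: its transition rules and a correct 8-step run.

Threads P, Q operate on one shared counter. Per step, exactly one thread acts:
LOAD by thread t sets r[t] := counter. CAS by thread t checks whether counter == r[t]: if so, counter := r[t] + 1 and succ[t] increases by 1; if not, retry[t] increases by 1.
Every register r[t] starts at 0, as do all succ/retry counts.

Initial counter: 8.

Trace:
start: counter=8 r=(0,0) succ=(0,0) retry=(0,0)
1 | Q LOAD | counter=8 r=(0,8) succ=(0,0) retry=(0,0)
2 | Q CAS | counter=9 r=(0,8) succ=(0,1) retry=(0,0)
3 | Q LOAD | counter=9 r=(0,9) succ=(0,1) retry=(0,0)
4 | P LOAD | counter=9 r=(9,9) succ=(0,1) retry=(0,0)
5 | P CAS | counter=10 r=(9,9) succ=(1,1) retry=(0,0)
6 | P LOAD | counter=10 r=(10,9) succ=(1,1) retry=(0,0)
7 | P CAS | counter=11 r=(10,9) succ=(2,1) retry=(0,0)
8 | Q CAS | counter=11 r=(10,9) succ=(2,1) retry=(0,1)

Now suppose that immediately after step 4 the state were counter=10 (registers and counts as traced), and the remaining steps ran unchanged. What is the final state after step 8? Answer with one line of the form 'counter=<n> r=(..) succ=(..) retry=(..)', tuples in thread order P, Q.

state after step 4 := counter=10 r=(9,9) succ=(0,1) retry=(0,0)
5 | P CAS | counter=10 r=(9,9) succ=(0,1) retry=(1,0)
6 | P LOAD | counter=10 r=(10,9) succ=(0,1) retry=(1,0)
7 | P CAS | counter=11 r=(10,9) succ=(1,1) retry=(1,0)
8 | Q CAS | counter=11 r=(10,9) succ=(1,1) retry=(1,1)

counter=11 r=(10,9) succ=(1,1) retry=(1,1)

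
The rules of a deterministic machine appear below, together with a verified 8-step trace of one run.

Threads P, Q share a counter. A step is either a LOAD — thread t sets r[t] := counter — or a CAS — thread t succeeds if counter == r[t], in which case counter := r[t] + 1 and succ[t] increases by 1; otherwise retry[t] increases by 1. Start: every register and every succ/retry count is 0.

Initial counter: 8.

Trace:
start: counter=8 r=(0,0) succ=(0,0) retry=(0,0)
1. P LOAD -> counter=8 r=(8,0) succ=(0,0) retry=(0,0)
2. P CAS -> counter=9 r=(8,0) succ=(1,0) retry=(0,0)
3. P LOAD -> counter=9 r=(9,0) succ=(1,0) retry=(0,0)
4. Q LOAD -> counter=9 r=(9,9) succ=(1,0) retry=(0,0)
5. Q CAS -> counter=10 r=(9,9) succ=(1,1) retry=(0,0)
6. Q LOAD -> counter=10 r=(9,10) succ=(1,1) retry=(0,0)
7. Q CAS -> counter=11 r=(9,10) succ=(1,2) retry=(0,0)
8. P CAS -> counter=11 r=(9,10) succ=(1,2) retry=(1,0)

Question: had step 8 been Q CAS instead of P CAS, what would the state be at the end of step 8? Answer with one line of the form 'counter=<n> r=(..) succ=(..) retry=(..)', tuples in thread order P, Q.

counter=11 r=(9,10) succ=(1,2) retry=(0,1)

(re-executing from step 8 with the substitution; state before step 8: counter=11 r=(9,10) succ=(1,2) retry=(0,0))
8. Q CAS -> counter=11 r=(9,10) succ=(1,2) retry=(0,1)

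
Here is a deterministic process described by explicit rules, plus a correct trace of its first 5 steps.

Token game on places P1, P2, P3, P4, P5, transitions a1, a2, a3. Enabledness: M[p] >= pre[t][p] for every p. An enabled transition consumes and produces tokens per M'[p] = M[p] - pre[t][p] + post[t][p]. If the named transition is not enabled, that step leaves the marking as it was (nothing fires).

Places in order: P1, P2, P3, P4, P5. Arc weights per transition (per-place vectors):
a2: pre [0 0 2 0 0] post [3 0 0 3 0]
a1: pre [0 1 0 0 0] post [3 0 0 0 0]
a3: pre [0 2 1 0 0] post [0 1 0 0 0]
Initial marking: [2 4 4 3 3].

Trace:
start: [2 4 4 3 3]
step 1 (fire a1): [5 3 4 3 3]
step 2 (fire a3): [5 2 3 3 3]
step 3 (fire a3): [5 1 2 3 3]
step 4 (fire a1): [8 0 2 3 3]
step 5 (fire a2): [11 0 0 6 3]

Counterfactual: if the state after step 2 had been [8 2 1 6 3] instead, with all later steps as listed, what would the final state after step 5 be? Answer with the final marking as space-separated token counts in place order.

11 0 0 6 3

state after step 2 := [8 2 1 6 3]
step 3 (fire a3): [8 1 0 6 3]
step 4 (fire a1): [11 0 0 6 3]
step 5 (fire a2): [11 0 0 6 3]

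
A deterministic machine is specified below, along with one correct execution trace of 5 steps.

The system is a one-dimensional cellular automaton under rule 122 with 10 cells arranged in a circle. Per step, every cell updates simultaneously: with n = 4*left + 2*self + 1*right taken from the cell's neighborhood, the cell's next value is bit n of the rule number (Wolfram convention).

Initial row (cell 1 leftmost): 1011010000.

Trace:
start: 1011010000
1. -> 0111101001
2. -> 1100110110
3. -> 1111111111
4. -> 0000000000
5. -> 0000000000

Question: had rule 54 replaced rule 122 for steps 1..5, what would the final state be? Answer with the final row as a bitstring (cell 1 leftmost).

(re-executing steps 1..5 under rule 54; state before step 1: 1011010000)
1. -> 1100111001
2. -> 0011000110
3. -> 0100101001
4. -> 1111111111
5. -> 0000000000

0000000000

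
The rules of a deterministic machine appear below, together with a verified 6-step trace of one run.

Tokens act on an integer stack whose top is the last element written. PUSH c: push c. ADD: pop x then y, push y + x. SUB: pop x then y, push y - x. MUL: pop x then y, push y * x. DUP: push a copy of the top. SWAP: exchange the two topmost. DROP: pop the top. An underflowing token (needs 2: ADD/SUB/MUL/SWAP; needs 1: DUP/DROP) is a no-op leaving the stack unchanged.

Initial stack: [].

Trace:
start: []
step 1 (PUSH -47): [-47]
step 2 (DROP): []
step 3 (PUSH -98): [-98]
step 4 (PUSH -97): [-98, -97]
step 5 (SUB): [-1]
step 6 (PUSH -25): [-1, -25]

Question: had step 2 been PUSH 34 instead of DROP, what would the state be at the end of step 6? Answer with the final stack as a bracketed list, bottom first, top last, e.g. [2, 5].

(re-executing from step 2 with the substitution; state before step 2: [-47])
step 2 (PUSH 34): [-47, 34]
step 3 (PUSH -98): [-47, 34, -98]
step 4 (PUSH -97): [-47, 34, -98, -97]
step 5 (SUB): [-47, 34, -1]
step 6 (PUSH -25): [-47, 34, -1, -25]

[-47, 34, -1, -25]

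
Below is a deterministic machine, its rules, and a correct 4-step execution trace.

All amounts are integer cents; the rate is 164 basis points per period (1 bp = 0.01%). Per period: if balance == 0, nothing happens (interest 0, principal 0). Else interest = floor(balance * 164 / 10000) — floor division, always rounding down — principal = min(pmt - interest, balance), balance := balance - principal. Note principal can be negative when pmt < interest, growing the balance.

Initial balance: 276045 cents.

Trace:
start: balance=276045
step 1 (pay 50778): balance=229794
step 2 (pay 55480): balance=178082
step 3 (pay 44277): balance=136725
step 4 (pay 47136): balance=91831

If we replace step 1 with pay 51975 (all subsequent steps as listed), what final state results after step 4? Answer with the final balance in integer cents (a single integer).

(re-executing from step 1 with the substitution; state before step 1: balance=276045)
step 1 (pay 51975): balance=228597
step 2 (pay 55480): balance=176865
step 3 (pay 44277): balance=135488
step 4 (pay 47136): balance=90574

90574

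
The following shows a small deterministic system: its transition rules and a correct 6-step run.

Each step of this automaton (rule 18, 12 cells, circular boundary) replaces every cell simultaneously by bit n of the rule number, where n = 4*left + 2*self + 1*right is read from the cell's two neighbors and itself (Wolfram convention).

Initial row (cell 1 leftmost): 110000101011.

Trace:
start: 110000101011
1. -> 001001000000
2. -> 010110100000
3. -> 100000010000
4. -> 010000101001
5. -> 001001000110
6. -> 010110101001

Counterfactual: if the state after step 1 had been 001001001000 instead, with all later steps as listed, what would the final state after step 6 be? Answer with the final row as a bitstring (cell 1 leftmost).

state after step 1 := 001001001000
2. -> 010110110100
3. -> 100000000010
4. -> 010000000100
5. -> 101000001010
6. -> 000100010000

000100010000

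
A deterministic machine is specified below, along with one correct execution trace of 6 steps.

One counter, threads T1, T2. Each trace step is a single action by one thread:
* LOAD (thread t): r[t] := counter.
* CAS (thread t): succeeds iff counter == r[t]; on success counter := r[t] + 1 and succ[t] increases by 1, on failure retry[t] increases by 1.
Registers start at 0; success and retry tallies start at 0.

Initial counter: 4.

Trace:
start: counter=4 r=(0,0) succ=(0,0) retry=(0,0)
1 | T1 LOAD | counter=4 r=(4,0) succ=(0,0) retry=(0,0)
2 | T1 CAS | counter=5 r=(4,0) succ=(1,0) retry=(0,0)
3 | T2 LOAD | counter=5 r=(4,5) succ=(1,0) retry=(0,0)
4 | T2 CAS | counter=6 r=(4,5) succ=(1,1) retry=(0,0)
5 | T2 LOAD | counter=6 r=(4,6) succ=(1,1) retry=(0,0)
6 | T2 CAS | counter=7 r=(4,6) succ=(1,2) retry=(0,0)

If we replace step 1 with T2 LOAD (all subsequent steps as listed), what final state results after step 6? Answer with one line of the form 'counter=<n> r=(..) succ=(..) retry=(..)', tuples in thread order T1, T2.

counter=6 r=(0,5) succ=(0,2) retry=(1,0)

(re-executing from step 1 with the substitution; state before step 1: counter=4 r=(0,0) succ=(0,0) retry=(0,0))
1 | T2 LOAD | counter=4 r=(0,4) succ=(0,0) retry=(0,0)
2 | T1 CAS | counter=4 r=(0,4) succ=(0,0) retry=(1,0)
3 | T2 LOAD | counter=4 r=(0,4) succ=(0,0) retry=(1,0)
4 | T2 CAS | counter=5 r=(0,4) succ=(0,1) retry=(1,0)
5 | T2 LOAD | counter=5 r=(0,5) succ=(0,1) retry=(1,0)
6 | T2 CAS | counter=6 r=(0,5) succ=(0,2) retry=(1,0)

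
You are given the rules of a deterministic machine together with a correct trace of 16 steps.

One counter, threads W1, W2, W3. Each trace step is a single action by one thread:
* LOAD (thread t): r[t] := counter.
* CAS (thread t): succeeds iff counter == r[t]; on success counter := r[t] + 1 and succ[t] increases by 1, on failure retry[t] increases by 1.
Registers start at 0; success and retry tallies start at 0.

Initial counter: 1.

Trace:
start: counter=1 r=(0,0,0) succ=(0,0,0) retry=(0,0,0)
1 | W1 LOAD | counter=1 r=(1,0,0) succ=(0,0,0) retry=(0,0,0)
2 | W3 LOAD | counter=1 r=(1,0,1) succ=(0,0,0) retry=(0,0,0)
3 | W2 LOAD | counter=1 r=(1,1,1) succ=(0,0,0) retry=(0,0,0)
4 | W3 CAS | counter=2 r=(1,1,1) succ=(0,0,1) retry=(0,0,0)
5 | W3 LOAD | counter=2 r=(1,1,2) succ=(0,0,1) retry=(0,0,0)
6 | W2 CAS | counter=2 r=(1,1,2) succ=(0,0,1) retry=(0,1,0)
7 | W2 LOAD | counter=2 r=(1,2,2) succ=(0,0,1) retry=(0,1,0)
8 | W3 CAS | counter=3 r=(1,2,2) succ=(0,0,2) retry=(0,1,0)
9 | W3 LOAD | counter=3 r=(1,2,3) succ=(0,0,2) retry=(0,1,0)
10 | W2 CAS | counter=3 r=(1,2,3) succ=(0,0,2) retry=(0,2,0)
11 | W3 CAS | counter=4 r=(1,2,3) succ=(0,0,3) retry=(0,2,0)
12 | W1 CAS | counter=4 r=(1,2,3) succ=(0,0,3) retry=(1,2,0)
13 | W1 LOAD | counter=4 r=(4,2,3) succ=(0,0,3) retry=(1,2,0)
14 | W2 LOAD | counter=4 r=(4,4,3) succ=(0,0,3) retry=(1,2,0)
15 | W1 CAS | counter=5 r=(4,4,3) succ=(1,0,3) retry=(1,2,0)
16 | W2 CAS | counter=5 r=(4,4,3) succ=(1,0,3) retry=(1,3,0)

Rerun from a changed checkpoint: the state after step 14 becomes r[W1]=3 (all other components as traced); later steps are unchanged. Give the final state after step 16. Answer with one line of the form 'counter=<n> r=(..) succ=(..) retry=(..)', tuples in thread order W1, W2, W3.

state after step 14 := counter=4 r=(3,4,3) succ=(0,0,3) retry=(1,2,0)
15 | W1 CAS | counter=4 r=(3,4,3) succ=(0,0,3) retry=(2,2,0)
16 | W2 CAS | counter=5 r=(3,4,3) succ=(0,1,3) retry=(2,2,0)

counter=5 r=(3,4,3) succ=(0,1,3) retry=(2,2,0)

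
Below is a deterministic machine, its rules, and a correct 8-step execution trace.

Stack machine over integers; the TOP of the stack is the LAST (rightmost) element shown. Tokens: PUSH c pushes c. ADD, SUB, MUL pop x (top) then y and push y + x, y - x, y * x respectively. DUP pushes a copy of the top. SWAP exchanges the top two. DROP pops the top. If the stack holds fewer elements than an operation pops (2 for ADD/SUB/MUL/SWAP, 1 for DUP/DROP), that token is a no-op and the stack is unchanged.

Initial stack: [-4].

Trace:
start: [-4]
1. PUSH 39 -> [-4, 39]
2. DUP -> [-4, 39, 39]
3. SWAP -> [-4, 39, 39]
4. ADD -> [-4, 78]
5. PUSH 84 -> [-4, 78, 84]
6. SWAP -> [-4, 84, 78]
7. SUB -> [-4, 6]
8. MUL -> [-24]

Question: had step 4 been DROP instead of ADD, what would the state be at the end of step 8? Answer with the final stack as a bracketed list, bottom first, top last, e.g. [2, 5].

(re-executing from step 4 with the substitution; state before step 4: [-4, 39, 39])
4. DROP -> [-4, 39]
5. PUSH 84 -> [-4, 39, 84]
6. SWAP -> [-4, 84, 39]
7. SUB -> [-4, 45]
8. MUL -> [-180]

[-180]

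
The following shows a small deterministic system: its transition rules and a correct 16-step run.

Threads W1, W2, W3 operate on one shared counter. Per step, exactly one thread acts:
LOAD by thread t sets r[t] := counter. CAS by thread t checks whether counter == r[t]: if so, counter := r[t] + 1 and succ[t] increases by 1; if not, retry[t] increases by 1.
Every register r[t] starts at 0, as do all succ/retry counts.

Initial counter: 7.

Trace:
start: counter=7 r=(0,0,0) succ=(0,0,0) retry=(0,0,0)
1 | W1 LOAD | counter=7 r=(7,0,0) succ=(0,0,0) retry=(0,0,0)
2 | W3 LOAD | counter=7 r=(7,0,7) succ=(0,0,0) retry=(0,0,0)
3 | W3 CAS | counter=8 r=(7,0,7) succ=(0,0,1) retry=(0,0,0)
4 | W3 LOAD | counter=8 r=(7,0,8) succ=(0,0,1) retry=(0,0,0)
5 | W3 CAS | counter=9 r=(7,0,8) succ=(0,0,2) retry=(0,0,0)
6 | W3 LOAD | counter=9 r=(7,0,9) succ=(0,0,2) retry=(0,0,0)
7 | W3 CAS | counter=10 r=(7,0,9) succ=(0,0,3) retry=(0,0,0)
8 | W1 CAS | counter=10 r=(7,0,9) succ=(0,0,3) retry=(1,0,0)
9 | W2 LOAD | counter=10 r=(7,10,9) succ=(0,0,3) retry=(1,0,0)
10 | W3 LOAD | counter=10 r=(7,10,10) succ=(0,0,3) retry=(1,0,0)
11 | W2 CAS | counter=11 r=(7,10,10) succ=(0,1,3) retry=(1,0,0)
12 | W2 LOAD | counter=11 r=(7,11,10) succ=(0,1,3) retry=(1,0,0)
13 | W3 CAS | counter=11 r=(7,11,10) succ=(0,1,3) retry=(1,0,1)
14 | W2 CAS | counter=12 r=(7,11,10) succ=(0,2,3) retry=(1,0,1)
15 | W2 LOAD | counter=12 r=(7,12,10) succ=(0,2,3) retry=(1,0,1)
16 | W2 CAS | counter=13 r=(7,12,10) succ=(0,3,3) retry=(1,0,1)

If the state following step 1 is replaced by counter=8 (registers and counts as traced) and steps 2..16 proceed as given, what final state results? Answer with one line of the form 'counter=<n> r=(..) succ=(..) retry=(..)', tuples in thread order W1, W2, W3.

counter=14 r=(7,13,11) succ=(0,3,3) retry=(1,0,1)

state after step 1 := counter=8 r=(7,0,0) succ=(0,0,0) retry=(0,0,0)
2 | W3 LOAD | counter=8 r=(7,0,8) succ=(0,0,0) retry=(0,0,0)
3 | W3 CAS | counter=9 r=(7,0,8) succ=(0,0,1) retry=(0,0,0)
4 | W3 LOAD | counter=9 r=(7,0,9) succ=(0,0,1) retry=(0,0,0)
5 | W3 CAS | counter=10 r=(7,0,9) succ=(0,0,2) retry=(0,0,0)
6 | W3 LOAD | counter=10 r=(7,0,10) succ=(0,0,2) retry=(0,0,0)
7 | W3 CAS | counter=11 r=(7,0,10) succ=(0,0,3) retry=(0,0,0)
8 | W1 CAS | counter=11 r=(7,0,10) succ=(0,0,3) retry=(1,0,0)
9 | W2 LOAD | counter=11 r=(7,11,10) succ=(0,0,3) retry=(1,0,0)
10 | W3 LOAD | counter=11 r=(7,11,11) succ=(0,0,3) retry=(1,0,0)
11 | W2 CAS | counter=12 r=(7,11,11) succ=(0,1,3) retry=(1,0,0)
12 | W2 LOAD | counter=12 r=(7,12,11) succ=(0,1,3) retry=(1,0,0)
13 | W3 CAS | counter=12 r=(7,12,11) succ=(0,1,3) retry=(1,0,1)
14 | W2 CAS | counter=13 r=(7,12,11) succ=(0,2,3) retry=(1,0,1)
15 | W2 LOAD | counter=13 r=(7,13,11) succ=(0,2,3) retry=(1,0,1)
16 | W2 CAS | counter=14 r=(7,13,11) succ=(0,3,3) retry=(1,0,1)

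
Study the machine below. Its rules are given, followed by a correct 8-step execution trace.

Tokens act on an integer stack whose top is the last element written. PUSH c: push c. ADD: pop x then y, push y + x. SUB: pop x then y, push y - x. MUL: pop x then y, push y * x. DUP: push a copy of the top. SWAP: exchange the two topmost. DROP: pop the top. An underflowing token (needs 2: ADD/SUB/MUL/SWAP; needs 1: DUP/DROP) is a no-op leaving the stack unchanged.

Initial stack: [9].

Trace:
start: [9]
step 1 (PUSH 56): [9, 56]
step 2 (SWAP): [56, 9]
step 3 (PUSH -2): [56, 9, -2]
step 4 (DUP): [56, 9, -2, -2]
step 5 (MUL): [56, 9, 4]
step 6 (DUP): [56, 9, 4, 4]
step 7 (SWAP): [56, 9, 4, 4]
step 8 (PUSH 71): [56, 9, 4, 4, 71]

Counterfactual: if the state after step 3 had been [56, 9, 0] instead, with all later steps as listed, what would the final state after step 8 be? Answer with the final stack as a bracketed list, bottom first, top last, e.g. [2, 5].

state after step 3 := [56, 9, 0]
step 4 (DUP): [56, 9, 0, 0]
step 5 (MUL): [56, 9, 0]
step 6 (DUP): [56, 9, 0, 0]
step 7 (SWAP): [56, 9, 0, 0]
step 8 (PUSH 71): [56, 9, 0, 0, 71]

[56, 9, 0, 0, 71]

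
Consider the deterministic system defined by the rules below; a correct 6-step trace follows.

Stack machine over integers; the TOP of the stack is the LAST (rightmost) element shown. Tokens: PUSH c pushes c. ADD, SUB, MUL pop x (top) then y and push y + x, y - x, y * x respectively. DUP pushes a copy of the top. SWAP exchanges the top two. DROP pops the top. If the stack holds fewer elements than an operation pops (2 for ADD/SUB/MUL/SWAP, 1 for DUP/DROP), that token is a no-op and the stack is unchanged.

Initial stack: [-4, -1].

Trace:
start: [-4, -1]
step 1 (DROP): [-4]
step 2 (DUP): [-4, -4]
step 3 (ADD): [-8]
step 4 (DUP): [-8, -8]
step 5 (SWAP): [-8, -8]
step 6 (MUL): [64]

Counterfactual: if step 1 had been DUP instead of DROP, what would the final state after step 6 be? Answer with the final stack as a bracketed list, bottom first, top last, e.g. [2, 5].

(re-executing from step 1 with the substitution; state before step 1: [-4, -1])
step 1 (DUP): [-4, -1, -1]
step 2 (DUP): [-4, -1, -1, -1]
step 3 (ADD): [-4, -1, -2]
step 4 (DUP): [-4, -1, -2, -2]
step 5 (SWAP): [-4, -1, -2, -2]
step 6 (MUL): [-4, -1, 4]

[-4, -1, 4]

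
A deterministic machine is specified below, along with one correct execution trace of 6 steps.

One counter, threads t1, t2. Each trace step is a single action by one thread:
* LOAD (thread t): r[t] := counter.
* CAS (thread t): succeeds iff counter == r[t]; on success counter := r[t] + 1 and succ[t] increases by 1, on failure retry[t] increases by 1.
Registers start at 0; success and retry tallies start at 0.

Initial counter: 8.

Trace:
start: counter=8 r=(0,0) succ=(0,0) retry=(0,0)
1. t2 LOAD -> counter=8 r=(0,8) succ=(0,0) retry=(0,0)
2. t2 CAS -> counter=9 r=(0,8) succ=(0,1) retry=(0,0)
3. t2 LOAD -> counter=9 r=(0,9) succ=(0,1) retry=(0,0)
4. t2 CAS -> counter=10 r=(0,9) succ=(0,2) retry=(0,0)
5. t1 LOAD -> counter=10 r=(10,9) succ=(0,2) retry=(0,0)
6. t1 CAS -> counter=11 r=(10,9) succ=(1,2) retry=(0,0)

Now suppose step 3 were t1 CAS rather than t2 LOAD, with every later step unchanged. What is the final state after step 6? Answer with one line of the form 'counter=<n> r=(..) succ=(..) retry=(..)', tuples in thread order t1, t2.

(re-executing from step 3 with the substitution; state before step 3: counter=9 r=(0,8) succ=(0,1) retry=(0,0))
3. t1 CAS -> counter=9 r=(0,8) succ=(0,1) retry=(1,0)
4. t2 CAS -> counter=9 r=(0,8) succ=(0,1) retry=(1,1)
5. t1 LOAD -> counter=9 r=(9,8) succ=(0,1) retry=(1,1)
6. t1 CAS -> counter=10 r=(9,8) succ=(1,1) retry=(1,1)

counter=10 r=(9,8) succ=(1,1) retry=(1,1)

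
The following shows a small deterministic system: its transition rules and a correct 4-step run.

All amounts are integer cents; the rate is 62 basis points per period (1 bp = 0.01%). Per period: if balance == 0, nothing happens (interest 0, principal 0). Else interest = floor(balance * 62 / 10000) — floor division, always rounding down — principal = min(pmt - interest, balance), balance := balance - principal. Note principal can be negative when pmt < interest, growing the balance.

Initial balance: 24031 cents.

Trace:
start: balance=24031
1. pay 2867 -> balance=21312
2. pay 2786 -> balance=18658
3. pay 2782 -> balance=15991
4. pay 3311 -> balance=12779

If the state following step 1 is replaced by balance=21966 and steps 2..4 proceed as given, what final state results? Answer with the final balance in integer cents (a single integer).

13445

state after step 1 := balance=21966
2. pay 2786 -> balance=19316
3. pay 2782 -> balance=16653
4. pay 3311 -> balance=13445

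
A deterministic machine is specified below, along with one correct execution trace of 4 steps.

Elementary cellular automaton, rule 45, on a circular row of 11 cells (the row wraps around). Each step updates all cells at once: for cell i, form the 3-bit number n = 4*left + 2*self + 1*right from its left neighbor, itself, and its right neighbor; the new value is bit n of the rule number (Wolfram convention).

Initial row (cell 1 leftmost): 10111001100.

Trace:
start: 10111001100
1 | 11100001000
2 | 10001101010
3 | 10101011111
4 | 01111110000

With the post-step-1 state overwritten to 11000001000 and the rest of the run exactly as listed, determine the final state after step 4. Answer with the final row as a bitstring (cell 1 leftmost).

00010010000

state after step 1 := 11000001000
2 | 10011101010
3 | 10010011111
4 | 00010010000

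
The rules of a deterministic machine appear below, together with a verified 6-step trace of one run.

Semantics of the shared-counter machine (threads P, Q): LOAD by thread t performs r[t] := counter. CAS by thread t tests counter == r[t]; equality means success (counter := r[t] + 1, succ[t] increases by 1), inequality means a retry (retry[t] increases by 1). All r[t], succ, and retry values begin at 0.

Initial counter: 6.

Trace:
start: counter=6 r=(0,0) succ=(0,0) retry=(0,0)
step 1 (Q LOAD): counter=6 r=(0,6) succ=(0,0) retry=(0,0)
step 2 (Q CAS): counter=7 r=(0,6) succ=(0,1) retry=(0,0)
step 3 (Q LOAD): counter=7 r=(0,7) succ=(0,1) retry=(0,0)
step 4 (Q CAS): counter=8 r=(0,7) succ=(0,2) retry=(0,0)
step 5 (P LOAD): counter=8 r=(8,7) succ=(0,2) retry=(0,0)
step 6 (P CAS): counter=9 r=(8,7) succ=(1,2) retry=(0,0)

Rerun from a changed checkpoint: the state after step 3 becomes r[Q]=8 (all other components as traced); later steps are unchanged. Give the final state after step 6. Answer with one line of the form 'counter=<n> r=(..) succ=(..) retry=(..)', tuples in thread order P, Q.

counter=8 r=(7,8) succ=(1,1) retry=(0,1)

state after step 3 := counter=7 r=(0,8) succ=(0,1) retry=(0,0)
step 4 (Q CAS): counter=7 r=(0,8) succ=(0,1) retry=(0,1)
step 5 (P LOAD): counter=7 r=(7,8) succ=(0,1) retry=(0,1)
step 6 (P CAS): counter=8 r=(7,8) succ=(1,1) retry=(0,1)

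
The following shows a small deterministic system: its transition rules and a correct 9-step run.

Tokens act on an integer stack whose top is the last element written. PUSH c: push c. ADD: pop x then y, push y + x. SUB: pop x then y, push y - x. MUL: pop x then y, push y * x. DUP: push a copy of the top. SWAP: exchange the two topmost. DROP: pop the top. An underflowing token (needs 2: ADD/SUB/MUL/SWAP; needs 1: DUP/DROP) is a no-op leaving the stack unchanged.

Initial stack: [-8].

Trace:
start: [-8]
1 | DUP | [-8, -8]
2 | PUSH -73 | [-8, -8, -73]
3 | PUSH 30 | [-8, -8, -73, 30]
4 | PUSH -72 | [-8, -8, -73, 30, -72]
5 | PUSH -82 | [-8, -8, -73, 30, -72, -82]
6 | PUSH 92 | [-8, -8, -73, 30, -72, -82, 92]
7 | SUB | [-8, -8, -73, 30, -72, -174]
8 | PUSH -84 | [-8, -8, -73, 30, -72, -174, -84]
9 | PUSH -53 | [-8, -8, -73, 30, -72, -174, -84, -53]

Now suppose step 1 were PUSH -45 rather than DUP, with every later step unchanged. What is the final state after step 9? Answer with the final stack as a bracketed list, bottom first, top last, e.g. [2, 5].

[-8, -45, -73, 30, -72, -174, -84, -53]

(re-executing from step 1 with the substitution; state before step 1: [-8])
1 | PUSH -45 | [-8, -45]
2 | PUSH -73 | [-8, -45, -73]
3 | PUSH 30 | [-8, -45, -73, 30]
4 | PUSH -72 | [-8, -45, -73, 30, -72]
5 | PUSH -82 | [-8, -45, -73, 30, -72, -82]
6 | PUSH 92 | [-8, -45, -73, 30, -72, -82, 92]
7 | SUB | [-8, -45, -73, 30, -72, -174]
8 | PUSH -84 | [-8, -45, -73, 30, -72, -174, -84]
9 | PUSH -53 | [-8, -45, -73, 30, -72, -174, -84, -53]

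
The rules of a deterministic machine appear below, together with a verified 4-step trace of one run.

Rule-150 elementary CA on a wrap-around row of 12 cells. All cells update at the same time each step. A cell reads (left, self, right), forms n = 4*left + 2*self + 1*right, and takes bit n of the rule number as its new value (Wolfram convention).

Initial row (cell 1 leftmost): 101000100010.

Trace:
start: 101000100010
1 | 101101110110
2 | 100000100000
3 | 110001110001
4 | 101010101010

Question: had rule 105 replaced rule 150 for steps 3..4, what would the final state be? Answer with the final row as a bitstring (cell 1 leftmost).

101010101010

(re-executing steps 3..4 under rule 105; state before step 3: 100000100000)
3 | 001110001110
4 | 101010101010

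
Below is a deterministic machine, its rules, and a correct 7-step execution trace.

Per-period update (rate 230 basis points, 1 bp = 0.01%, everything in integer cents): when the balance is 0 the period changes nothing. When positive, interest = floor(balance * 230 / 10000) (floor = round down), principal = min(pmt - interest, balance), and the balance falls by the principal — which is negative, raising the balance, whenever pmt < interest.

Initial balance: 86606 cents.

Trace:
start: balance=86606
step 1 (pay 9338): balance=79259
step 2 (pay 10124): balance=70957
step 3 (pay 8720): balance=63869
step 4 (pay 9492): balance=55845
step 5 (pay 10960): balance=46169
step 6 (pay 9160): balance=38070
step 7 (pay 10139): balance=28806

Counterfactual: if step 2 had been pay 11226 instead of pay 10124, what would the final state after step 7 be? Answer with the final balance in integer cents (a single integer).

(re-executing from step 2 with the substitution; state before step 2: balance=79259)
step 2 (pay 11226): balance=69855
step 3 (pay 8720): balance=62741
step 4 (pay 9492): balance=54692
step 5 (pay 10960): balance=44989
step 6 (pay 9160): balance=36863
step 7 (pay 10139): balance=27571

27571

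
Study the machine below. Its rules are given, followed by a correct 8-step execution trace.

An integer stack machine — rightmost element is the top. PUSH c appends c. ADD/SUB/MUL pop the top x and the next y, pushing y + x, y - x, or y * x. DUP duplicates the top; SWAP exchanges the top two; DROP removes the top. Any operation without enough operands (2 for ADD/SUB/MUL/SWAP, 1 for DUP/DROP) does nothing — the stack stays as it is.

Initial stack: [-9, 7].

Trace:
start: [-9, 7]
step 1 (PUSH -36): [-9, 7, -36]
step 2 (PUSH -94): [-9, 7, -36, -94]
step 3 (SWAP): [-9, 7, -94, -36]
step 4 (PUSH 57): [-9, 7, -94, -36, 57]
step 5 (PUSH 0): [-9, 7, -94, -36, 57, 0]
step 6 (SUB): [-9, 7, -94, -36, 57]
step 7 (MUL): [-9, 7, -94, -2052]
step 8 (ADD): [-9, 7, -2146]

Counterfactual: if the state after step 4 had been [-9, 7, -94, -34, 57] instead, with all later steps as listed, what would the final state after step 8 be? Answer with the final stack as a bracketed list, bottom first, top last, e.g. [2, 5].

state after step 4 := [-9, 7, -94, -34, 57]
step 5 (PUSH 0): [-9, 7, -94, -34, 57, 0]
step 6 (SUB): [-9, 7, -94, -34, 57]
step 7 (MUL): [-9, 7, -94, -1938]
step 8 (ADD): [-9, 7, -2032]

[-9, 7, -2032]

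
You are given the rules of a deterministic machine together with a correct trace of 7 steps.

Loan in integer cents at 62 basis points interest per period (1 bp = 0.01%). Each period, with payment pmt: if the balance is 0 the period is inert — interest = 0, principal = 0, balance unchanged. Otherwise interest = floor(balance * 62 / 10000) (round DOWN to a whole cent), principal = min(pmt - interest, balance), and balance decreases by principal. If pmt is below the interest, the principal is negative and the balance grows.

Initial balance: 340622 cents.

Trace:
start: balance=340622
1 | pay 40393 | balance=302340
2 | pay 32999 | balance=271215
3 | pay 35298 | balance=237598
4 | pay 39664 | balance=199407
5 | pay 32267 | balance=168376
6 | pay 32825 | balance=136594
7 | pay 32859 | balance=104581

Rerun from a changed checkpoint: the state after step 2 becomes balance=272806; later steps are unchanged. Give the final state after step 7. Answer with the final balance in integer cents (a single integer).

106222

state after step 2 := balance=272806
3 | pay 35298 | balance=239199
4 | pay 39664 | balance=201018
5 | pay 32267 | balance=169997
6 | pay 32825 | balance=138225
7 | pay 32859 | balance=106222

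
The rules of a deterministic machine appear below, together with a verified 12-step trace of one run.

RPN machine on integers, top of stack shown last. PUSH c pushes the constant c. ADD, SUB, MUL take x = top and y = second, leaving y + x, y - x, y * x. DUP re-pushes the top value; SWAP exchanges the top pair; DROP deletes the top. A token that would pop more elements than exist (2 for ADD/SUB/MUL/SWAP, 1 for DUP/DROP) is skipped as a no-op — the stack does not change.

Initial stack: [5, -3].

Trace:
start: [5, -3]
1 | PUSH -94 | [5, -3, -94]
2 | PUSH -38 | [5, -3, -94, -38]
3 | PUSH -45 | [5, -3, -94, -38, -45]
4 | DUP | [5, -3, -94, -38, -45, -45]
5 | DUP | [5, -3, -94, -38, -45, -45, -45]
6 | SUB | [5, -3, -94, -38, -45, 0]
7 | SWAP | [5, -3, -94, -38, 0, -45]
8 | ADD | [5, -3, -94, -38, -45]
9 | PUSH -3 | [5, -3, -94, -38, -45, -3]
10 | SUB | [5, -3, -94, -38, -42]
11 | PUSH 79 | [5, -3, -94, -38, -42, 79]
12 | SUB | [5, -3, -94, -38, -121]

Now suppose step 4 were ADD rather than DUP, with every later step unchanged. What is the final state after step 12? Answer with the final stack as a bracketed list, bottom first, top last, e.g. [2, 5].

[5, -3, -170]

(re-executing from step 4 with the substitution; state before step 4: [5, -3, -94, -38, -45])
4 | ADD | [5, -3, -94, -83]
5 | DUP | [5, -3, -94, -83, -83]
6 | SUB | [5, -3, -94, 0]
7 | SWAP | [5, -3, 0, -94]
8 | ADD | [5, -3, -94]
9 | PUSH -3 | [5, -3, -94, -3]
10 | SUB | [5, -3, -91]
11 | PUSH 79 | [5, -3, -91, 79]
12 | SUB | [5, -3, -170]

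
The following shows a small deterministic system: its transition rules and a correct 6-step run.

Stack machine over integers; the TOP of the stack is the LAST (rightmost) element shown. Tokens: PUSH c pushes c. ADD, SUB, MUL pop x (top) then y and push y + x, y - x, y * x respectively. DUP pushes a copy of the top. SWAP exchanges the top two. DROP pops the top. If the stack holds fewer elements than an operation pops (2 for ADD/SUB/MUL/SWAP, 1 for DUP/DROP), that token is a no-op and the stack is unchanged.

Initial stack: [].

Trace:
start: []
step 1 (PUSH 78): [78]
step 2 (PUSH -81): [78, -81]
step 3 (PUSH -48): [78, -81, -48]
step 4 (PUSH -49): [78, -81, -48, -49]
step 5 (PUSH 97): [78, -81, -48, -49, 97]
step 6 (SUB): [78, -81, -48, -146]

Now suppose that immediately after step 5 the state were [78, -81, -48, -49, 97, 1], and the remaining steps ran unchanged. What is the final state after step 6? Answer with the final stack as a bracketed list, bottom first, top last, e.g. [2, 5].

state after step 5 := [78, -81, -48, -49, 97, 1]
step 6 (SUB): [78, -81, -48, -49, 96]

[78, -81, -48, -49, 96]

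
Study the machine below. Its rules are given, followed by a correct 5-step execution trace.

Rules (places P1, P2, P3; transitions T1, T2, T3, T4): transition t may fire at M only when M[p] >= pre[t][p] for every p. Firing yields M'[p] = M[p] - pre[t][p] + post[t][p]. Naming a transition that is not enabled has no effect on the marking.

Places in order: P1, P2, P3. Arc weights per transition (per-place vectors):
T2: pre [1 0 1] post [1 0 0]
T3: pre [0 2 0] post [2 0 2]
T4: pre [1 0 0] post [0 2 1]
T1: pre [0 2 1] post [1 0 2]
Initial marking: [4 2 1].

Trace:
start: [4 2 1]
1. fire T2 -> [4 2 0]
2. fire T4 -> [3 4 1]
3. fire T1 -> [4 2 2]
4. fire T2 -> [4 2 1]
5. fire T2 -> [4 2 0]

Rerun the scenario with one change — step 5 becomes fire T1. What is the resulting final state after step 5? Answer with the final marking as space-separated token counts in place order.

(re-executing from step 5 with the substitution; state before step 5: [4 2 1])
5. fire T1 -> [5 0 2]

5 0 2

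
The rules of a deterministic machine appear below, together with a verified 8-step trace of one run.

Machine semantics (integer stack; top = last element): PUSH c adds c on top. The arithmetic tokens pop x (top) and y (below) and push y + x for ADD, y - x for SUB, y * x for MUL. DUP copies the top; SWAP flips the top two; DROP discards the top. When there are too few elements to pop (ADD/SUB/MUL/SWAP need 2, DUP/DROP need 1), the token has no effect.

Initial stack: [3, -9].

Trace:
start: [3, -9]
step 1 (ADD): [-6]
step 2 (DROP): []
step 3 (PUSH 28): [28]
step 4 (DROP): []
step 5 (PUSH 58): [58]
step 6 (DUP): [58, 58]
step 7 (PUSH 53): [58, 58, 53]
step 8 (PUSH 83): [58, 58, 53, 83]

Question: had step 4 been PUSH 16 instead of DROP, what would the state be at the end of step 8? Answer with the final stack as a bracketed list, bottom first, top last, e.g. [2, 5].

[28, 16, 58, 58, 53, 83]

(re-executing from step 4 with the substitution; state before step 4: [28])
step 4 (PUSH 16): [28, 16]
step 5 (PUSH 58): [28, 16, 58]
step 6 (DUP): [28, 16, 58, 58]
step 7 (PUSH 53): [28, 16, 58, 58, 53]
step 8 (PUSH 83): [28, 16, 58, 58, 53, 83]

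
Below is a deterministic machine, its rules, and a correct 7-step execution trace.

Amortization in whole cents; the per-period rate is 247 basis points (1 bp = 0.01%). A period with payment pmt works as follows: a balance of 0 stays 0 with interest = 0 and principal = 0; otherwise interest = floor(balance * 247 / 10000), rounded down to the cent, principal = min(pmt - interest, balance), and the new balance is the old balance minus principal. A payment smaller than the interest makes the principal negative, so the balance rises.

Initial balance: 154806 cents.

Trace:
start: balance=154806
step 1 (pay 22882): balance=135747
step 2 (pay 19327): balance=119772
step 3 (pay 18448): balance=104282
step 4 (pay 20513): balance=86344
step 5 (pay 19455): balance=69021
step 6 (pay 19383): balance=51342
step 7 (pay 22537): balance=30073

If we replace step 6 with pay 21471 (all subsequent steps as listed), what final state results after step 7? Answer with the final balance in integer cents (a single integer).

27933

(re-executing from step 6 with the substitution; state before step 6: balance=69021)
step 6 (pay 21471): balance=49254
step 7 (pay 22537): balance=27933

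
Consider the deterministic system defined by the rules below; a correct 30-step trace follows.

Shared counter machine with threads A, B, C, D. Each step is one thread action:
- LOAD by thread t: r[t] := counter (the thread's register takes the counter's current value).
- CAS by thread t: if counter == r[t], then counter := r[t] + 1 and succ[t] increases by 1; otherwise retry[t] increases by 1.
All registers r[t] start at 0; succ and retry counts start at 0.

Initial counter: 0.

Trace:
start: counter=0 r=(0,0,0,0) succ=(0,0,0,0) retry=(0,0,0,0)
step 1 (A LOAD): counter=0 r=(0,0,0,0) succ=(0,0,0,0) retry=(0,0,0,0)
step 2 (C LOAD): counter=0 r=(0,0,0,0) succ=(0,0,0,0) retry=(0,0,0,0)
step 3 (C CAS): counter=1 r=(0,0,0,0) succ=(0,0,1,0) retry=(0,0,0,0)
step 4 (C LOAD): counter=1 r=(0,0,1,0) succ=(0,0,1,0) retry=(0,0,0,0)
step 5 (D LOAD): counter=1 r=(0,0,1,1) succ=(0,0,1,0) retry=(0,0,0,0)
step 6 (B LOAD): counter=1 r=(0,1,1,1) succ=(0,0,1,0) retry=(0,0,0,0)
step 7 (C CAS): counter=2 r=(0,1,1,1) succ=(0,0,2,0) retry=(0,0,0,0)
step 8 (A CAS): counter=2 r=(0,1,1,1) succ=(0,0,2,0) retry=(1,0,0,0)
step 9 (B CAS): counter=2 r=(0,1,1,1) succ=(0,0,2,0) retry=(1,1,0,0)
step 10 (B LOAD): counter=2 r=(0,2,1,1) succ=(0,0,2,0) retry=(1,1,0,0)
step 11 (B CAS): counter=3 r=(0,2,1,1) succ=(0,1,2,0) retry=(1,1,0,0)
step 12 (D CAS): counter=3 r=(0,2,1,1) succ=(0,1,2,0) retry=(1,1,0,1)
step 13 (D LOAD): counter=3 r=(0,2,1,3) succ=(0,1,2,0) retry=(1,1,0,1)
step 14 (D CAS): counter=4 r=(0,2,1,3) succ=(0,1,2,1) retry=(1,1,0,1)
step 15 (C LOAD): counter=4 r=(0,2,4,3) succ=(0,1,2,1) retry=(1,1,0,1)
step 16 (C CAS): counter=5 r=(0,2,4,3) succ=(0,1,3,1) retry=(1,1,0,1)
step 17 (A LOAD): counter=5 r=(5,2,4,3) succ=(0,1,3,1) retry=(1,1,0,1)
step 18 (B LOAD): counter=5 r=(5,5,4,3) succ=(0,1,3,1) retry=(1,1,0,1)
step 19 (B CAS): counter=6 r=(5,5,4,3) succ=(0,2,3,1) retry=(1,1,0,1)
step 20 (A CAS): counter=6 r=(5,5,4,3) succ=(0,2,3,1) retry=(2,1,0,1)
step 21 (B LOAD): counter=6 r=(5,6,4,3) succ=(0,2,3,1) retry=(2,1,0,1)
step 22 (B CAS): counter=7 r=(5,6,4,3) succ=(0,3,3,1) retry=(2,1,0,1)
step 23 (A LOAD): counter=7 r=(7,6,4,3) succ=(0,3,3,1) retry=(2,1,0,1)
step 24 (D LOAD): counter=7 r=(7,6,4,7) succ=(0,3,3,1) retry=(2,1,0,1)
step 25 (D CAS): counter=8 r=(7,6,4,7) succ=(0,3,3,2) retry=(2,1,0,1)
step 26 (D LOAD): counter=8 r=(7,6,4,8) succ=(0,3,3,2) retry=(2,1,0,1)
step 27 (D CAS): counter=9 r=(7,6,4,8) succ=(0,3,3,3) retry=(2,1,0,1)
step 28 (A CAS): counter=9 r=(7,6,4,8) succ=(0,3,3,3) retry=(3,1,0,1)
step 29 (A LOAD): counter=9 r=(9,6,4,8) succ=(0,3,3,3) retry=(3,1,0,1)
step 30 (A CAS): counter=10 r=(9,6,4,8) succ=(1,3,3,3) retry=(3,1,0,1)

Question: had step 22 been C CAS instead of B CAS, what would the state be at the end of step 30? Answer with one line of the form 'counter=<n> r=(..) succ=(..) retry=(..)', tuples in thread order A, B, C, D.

counter=9 r=(8,6,4,7) succ=(1,2,3,3) retry=(3,1,1,1)

(re-executing from step 22 with the substitution; state before step 22: counter=6 r=(5,6,4,3) succ=(0,2,3,1) retry=(2,1,0,1))
step 22 (C CAS): counter=6 r=(5,6,4,3) succ=(0,2,3,1) retry=(2,1,1,1)
step 23 (A LOAD): counter=6 r=(6,6,4,3) succ=(0,2,3,1) retry=(2,1,1,1)
step 24 (D LOAD): counter=6 r=(6,6,4,6) succ=(0,2,3,1) retry=(2,1,1,1)
step 25 (D CAS): counter=7 r=(6,6,4,6) succ=(0,2,3,2) retry=(2,1,1,1)
step 26 (D LOAD): counter=7 r=(6,6,4,7) succ=(0,2,3,2) retry=(2,1,1,1)
step 27 (D CAS): counter=8 r=(6,6,4,7) succ=(0,2,3,3) retry=(2,1,1,1)
step 28 (A CAS): counter=8 r=(6,6,4,7) succ=(0,2,3,3) retry=(3,1,1,1)
step 29 (A LOAD): counter=8 r=(8,6,4,7) succ=(0,2,3,3) retry=(3,1,1,1)
step 30 (A CAS): counter=9 r=(8,6,4,7) succ=(1,2,3,3) retry=(3,1,1,1)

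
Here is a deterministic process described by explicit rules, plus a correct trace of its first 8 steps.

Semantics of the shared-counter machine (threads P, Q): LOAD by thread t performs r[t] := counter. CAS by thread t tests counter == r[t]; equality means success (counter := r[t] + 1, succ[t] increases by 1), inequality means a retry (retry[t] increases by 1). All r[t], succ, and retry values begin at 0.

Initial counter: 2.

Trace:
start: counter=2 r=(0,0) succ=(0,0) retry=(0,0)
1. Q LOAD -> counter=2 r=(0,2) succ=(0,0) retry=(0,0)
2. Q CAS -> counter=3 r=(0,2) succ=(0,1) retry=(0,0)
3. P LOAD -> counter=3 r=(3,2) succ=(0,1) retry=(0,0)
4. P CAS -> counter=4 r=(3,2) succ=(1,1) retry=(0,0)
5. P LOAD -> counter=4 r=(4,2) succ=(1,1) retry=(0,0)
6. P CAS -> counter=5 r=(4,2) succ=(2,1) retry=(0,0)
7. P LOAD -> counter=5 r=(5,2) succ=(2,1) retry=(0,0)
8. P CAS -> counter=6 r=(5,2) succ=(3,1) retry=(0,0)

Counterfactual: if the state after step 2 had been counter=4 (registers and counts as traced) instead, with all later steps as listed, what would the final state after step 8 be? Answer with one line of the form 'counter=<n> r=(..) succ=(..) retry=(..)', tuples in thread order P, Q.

counter=7 r=(6,2) succ=(3,1) retry=(0,0)

state after step 2 := counter=4 r=(0,2) succ=(0,1) retry=(0,0)
3. P LOAD -> counter=4 r=(4,2) succ=(0,1) retry=(0,0)
4. P CAS -> counter=5 r=(4,2) succ=(1,1) retry=(0,0)
5. P LOAD -> counter=5 r=(5,2) succ=(1,1) retry=(0,0)
6. P CAS -> counter=6 r=(5,2) succ=(2,1) retry=(0,0)
7. P LOAD -> counter=6 r=(6,2) succ=(2,1) retry=(0,0)
8. P CAS -> counter=7 r=(6,2) succ=(3,1) retry=(0,0)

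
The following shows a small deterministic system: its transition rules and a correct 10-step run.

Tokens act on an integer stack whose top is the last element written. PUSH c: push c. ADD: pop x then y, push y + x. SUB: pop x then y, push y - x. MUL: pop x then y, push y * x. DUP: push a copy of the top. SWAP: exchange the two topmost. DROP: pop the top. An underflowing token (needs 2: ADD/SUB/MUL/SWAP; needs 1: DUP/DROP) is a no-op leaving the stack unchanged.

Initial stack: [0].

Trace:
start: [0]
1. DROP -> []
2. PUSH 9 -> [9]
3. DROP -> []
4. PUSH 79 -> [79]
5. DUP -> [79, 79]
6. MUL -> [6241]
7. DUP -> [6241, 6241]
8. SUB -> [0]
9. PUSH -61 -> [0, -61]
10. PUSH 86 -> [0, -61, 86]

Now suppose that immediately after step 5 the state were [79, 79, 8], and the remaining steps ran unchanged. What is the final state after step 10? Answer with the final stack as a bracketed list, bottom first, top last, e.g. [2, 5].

[79, 0, -61, 86]

state after step 5 := [79, 79, 8]
6. MUL -> [79, 632]
7. DUP -> [79, 632, 632]
8. SUB -> [79, 0]
9. PUSH -61 -> [79, 0, -61]
10. PUSH 86 -> [79, 0, -61, 86]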